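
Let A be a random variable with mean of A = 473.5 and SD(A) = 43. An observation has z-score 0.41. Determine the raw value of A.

A = 491.13

A = mean of A + z·SD(A) = 473.5 + 0.41·43 = 491.13.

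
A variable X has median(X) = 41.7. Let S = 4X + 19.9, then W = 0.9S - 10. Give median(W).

median(W) = 158.03

median(S) = 4·41.7 + 19.9 = 186.7.
median(W) = 0.9·186.7 + (-10) = 158.03.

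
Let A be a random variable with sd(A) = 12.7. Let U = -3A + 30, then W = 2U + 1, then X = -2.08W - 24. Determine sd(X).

sd(U) = |-3|·12.7 = 38.1.
sd(W) = |2|·38.1 = 76.2.
sd(X) = |-2.08|·76.2 = 158.496.

sd(X) = 158.496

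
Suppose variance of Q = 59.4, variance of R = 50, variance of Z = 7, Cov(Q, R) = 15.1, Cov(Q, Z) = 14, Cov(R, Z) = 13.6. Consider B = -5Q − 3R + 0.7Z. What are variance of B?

variance of B = a²·variance of Q + b²·variance of R + c²·variance of Z + 2ab·Cov(Q, R) + 2ac·Cov(Q, Z) + 2bc·Cov(R, Z), with a = -5, b = -3, c = 0.7.
= 1485 + 450 + 3.43 + 453 + (-98) + (-57.12)
= 2236.31.

variance of B = 2236.31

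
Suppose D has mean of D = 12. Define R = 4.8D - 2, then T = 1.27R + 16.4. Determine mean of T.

mean of R = 4.8·12 + (-2) = 55.6.
mean of T = 1.27·55.6 + 16.4 = 87.012.

mean of T = 87.012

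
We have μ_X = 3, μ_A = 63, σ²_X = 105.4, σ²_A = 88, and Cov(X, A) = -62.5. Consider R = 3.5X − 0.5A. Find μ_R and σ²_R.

μ_R = -21, σ²_R = 1531.9

μ_R = 3.5·μ_X + (-0.5)·μ_A = 3.5·3 + (-0.5)·63 = -21.
σ²_R = a²·σ²_X + b²·σ²_A + 2ab·Cov(X, A) with a = 3.5, b = -0.5.
= 3.5²·105.4 + (-0.5)²·88 + 2·3.5·(-0.5)·(-62.5)
= 1291.15 + 22 + 218.75 = 1531.9.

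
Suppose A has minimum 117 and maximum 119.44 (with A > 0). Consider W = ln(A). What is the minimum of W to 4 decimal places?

min(W) = 4.7622

ln(A) is increasing on this domain, so min(W) comes from min(A) = 117: min(W) = ln(117) ≈ 4.7622.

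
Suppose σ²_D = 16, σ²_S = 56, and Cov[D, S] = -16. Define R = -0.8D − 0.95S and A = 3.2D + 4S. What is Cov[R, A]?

Cov[R, A] = -153.92

By bilinearity, Cov[R, A] = ac·σ²_D + bd·σ²_S + (ad+bc)·Cov[D, S], with a=-0.8, b=-0.95, c=3.2, d=4.
ac·σ²_D = (-0.8)·3.2·16 = -40.96
bd·σ²_S = (-0.95)·4·56 = -212.8
(ad+bc)·Cov[D, S] = (-6.24)·(-16) = 99.84
Cov[R, A] = -40.96 + (-212.8) + 99.84 = -153.92.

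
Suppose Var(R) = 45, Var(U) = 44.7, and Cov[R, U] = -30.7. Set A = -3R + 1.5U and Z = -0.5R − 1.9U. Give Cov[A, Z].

Cov[A, Z] = -211.86

By bilinearity, Cov[A, Z] = ac·Var(R) + bd·Var(U) + (ad+bc)·Cov[R, U], with a=-3, b=1.5, c=-0.5, d=-1.9.
ac·Var(R) = (-3)·(-0.5)·45 = 67.5
bd·Var(U) = 1.5·(-1.9)·44.7 = -127.395
(ad+bc)·Cov[R, U] = (4.95)·(-30.7) = -151.965
Cov[A, Z] = 67.5 + (-127.395) + (-151.965) = -211.86.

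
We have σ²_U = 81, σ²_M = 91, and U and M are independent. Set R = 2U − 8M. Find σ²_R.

σ²_R = 6148

σ²_R = a²·σ²_U + b²·σ²_M + 2ab·Cov(U, M) with a = 2, b = -8.
Independence gives Cov(U, M) = 0.
= 2²·81 + (-8)²·91 + 2·2·(-8)·0
= 324 + 5824 + 0 = 6148.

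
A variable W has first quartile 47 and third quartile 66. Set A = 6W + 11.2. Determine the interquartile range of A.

IQR of W = Q3 − Q1 = 66 − 47 = 19.
Under A = aW + b, IQR(A) = |a|·IQR(W) = |6|·19 = 114 (shifts cancel; spread scales by |a|).

IQR(A) = 114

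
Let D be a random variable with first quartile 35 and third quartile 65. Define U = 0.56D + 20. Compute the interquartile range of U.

IQR(U) = 16.8

IQR of D = Q3 − Q1 = 65 − 35 = 30.
Under U = aD + b, IQR(U) = |a|·IQR(D) = |0.56|·30 = 16.8 (shifts cancel; spread scales by |a|).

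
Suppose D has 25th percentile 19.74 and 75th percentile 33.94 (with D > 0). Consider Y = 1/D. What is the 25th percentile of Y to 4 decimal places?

25th percentile of Y = 0.0295

1/D is decreasing on D > 0, so percentile order reverses: P_{25}(Y) uses P_{75}(D) = 33.94.
P_{25}(Y) = 1/33.94 ≈ 0.0295.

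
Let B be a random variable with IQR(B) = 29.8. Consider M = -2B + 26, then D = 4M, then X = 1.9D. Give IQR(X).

IQR(M) = |-2|·29.8 = 59.6.
IQR(D) = |4|·59.6 = 238.4.
IQR(X) = |1.9|·238.4 = 452.96.

IQR(X) = 452.96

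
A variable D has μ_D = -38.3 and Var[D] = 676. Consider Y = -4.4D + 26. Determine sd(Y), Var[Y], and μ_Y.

sd(Y) = 114.4, Var[Y] = 13087.36, μ_Y = 194.52

Y = -4.4D + 26 is linear with a = -4.4, b = 26.
sd(D) = √676 = 26.
sd(Y) = |a|·sd(D) = |-4.4|·26 = 114.4.
Var[Y] = a²·Var[D] = (-4.4)²·676 = 13087.36 (the additive constant 26 does not affect variance).
μ_Y = a·μ_D + b = (-4.4)·(-38.3) + 26 = 194.52.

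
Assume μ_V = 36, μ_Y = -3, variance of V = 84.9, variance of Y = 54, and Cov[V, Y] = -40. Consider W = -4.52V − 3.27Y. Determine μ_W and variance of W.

μ_W = (-4.52)·μ_V + (-3.27)·μ_Y = (-4.52)·36 + (-3.27)·(-3) = -152.91.
variance of W = a²·variance of V + b²·variance of Y + 2ab·Cov[V, Y] with a = -4.52, b = -3.27.
= (-4.52)²·84.9 + (-3.27)²·54 + 2·(-4.52)·(-3.27)·(-40)
= 1734.54096 + 577.4166 + (-1182.432) = 1129.52556.

μ_W = -152.91, variance of W = 1129.52556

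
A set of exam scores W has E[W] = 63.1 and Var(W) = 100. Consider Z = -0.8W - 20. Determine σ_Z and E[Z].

σ_Z = 8, E[Z] = -70.48

Z = -0.8W - 20 is linear with a = -0.8, b = -20.
σ_W = √100 = 10.
σ_Z = |a|·σ_W = |-0.8|·10 = 8.
E[Z] = a·E[W] + b = (-0.8)·63.1 + (-20) = -70.48.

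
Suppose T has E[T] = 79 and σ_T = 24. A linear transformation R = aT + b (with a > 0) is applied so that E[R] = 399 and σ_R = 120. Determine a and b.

a = 5, b = 4

σ_R = a·σ_T (a > 0), so a = 120/24 = 5.
E[R] = a·E[T] + b, so b = 399 − 5·79 = 4.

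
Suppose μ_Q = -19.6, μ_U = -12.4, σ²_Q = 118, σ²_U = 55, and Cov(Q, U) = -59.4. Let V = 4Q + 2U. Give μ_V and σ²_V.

μ_V = 4·μ_Q + 2·μ_U = 4·(-19.6) + 2·(-12.4) = -103.2.
σ²_V = a²·σ²_Q + b²·σ²_U + 2ab·Cov(Q, U) with a = 4, b = 2.
= 4²·118 + 2²·55 + 2·4·2·(-59.4)
= 1888 + 220 + (-950.4) = 1157.6.

μ_V = -103.2, σ²_V = 1157.6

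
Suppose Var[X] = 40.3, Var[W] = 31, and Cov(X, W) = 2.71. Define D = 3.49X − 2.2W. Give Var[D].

Var[D] = 599.28327

Var[D] = a²·Var[X] + b²·Var[W] + 2ab·Cov(X, W) with a = 3.49, b = -2.2.
= 3.49²·40.3 + (-2.2)²·31 + 2·3.49·(-2.2)·2.71
= 490.85803 + 150.04 + (-41.61476) = 599.28327.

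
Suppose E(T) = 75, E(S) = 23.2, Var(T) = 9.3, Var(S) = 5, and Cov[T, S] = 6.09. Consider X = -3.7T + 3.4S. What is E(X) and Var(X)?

E(X) = -198.62, Var(X) = 31.8926

E(X) = (-3.7)·E(T) + 3.4·E(S) = (-3.7)·75 + 3.4·23.2 = -198.62.
Var(X) = a²·Var(T) + b²·Var(S) + 2ab·Cov[T, S] with a = -3.7, b = 3.4.
= (-3.7)²·9.3 + 3.4²·5 + 2·(-3.7)·3.4·6.09
= 127.317 + 57.8 + (-153.2244) = 31.8926.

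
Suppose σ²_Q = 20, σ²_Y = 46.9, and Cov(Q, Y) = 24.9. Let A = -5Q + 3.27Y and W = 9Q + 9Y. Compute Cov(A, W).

By bilinearity, Cov(A, W) = ac·σ²_Q + bd·σ²_Y + (ad+bc)·Cov(Q, Y), with a=-5, b=3.27, c=9, d=9.
ac·σ²_Q = (-5)·9·20 = -900
bd·σ²_Y = 3.27·9·46.9 = 1380.267
(ad+bc)·Cov(Q, Y) = (-15.57)·24.9 = -387.693
Cov(A, W) = -900 + 1380.267 + (-387.693) = 92.574.

Cov(A, W) = 92.574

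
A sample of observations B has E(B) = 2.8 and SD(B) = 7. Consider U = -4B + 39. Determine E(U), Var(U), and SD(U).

U = -4B + 39 is linear with a = -4, b = 39.
E(U) = a·E(B) + b = (-4)·2.8 + 39 = 27.8.
Var(B) = 7² = 49.
Var(U) = a²·Var(B) = (-4)²·49 = 784 (the additive constant 39 does not affect variance).
SD(U) = |a|·SD(B) = |-4|·7 = 28.

E(U) = 27.8, Var(U) = 784, SD(U) = 28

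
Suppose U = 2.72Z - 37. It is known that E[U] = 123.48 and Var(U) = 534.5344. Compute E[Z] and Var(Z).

From U = 2.72Z - 37: E[U] = a·E[Z] + b, so E[Z] = (E[U] − b)/a = (123.48 − (-37))/2.72 = 59.
Var(U) = a²·Var(Z), so Var(Z) = 534.5344/2.72² = 72.25.

E[Z] = 59, Var(Z) = 72.25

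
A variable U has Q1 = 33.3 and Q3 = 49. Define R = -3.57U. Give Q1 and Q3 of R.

a = -3.57 < 0 reverses order: Q1(R) comes from Q3(U), Q3(R) from Q1(U).
Q1(R) = (-3.57)·49 = -174.93; Q3(R) = (-3.57)·33.3 = -118.881.

Q1(R) = -174.93, Q3(R) = -118.881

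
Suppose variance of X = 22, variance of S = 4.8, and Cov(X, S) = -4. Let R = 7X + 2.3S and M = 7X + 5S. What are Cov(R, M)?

Cov(R, M) = 928.8

By bilinearity, Cov(R, M) = ac·variance of X + bd·variance of S + (ad+bc)·Cov(X, S), with a=7, b=2.3, c=7, d=5.
ac·variance of X = 7·7·22 = 1078
bd·variance of S = 2.3·5·4.8 = 55.2
(ad+bc)·Cov(X, S) = (51.1)·(-4) = -204.4
Cov(R, M) = 1078 + 55.2 + (-204.4) = 928.8.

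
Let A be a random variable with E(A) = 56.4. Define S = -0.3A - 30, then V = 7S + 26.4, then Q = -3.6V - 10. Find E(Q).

E(S) = (-0.3)·56.4 + (-30) = -46.92.
E(V) = 7·(-46.92) + 26.4 = -302.04.
E(Q) = (-3.6)·(-302.04) + (-10) = 1077.344.

E(Q) = 1077.344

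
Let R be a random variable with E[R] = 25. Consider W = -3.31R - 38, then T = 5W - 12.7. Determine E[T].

E[T] = -616.45

E[W] = (-3.31)·25 + (-38) = -120.75.
E[T] = 5·(-120.75) + (-12.7) = -616.45.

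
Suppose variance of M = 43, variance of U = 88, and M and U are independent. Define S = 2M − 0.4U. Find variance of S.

variance of S = a²·variance of M + b²·variance of U + 2ab·covariance of M and U with a = 2, b = -0.4.
Independence gives covariance of M and U = 0.
= 2²·43 + (-0.4)²·88 + 2·2·(-0.4)·0
= 172 + 14.08 + 0 = 186.08.

variance of S = 186.08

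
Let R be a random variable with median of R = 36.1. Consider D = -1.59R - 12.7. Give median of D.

median of D = -70.099

A linear map preserves order up to sign, so median of D = a·median of R + b = (-1.59)·36.1 + (-12.7) = -70.099.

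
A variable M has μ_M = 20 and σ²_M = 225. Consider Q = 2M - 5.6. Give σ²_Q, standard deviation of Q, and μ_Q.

σ²_Q = 900, standard deviation of Q = 30, μ_Q = 34.4

Q = 2M - 5.6 is linear with a = 2, b = -5.6.
σ²_Q = a²·σ²_M = 2²·225 = 900 (the additive constant -5.6 does not affect variance).
standard deviation of M = √225 = 15.
standard deviation of Q = |a|·standard deviation of M = |2|·15 = 30.
μ_Q = a·μ_M + b = 2·20 + (-5.6) = 34.4.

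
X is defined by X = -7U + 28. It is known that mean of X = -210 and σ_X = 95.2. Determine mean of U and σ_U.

From X = -7U + 28: mean of X = a·mean of U + b, so mean of U = (mean of X − b)/a = (-210 − 28)/(-7) = 34.
σ_X = |a|·σ_U, so σ_U = 95.2/|-7| = 13.6.

mean of U = 34, σ_U = 13.6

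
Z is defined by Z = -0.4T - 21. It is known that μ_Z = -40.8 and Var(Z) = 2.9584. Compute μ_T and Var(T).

μ_T = 49.5, Var(T) = 18.49

From Z = -0.4T - 21: μ_Z = a·μ_T + b, so μ_T = (μ_Z − b)/a = (-40.8 − (-21))/(-0.4) = 49.5.
Var(Z) = a²·Var(T), so Var(T) = 2.9584/(-0.4)² = 18.49.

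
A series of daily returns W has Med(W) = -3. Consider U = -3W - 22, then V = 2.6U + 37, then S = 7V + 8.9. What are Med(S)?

Med(S) = 31.3

Med(U) = (-3)·(-3) + (-22) = -13.
Med(V) = 2.6·(-13) + 37 = 3.2.
Med(S) = 7·3.2 + 8.9 = 31.3.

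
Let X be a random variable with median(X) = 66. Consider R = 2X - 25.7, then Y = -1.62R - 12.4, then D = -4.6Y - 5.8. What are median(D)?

median(D) = 843.3876

median(R) = 2·66 + (-25.7) = 106.3.
median(Y) = (-1.62)·106.3 + (-12.4) = -184.606.
median(D) = (-4.6)·(-184.606) + (-5.8) = 843.3876.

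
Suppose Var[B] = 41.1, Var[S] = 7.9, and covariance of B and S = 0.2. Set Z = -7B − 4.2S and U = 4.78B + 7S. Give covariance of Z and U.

By bilinearity, covariance of Z and U = ac·Var[B] + bd·Var[S] + (ad+bc)·covariance of B and S, with a=-7, b=-4.2, c=4.78, d=7.
ac·Var[B] = (-7)·4.78·41.1 = -1375.206
bd·Var[S] = (-4.2)·7·7.9 = -232.26
(ad+bc)·covariance of B and S = (-69.076)·0.2 = -13.8152
covariance of Z and U = -1375.206 + (-232.26) + (-13.8152) = -1621.2812.

covariance of Z and U = -1621.2812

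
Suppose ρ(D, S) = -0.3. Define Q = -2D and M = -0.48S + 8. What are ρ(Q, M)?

Linear rescalings preserve correlation up to sign; here the slopes -2 and -0.48 have the same sign, so ρ(Q, M) = ρ(D, S) = -0.3.

ρ(Q, M) = -0.3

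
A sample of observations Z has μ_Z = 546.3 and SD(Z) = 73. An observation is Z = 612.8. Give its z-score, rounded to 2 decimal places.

z = (Z − μ_Z) / SD(Z) = (612.8 − 546.3) / 73 ≈ 0.91.

z = 0.91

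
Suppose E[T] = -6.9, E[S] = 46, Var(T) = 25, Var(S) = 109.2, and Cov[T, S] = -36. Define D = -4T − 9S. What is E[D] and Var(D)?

E[D] = -386.4, Var(D) = 6653.2

E[D] = (-4)·E[T] + (-9)·E[S] = (-4)·(-6.9) + (-9)·46 = -386.4.
Var(D) = a²·Var(T) + b²·Var(S) + 2ab·Cov[T, S] with a = -4, b = -9.
= (-4)²·25 + (-9)²·109.2 + 2·(-4)·(-9)·(-36)
= 400 + 8845.2 + (-2592) = 6653.2.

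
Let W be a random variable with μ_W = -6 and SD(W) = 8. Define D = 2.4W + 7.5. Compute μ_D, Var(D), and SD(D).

μ_D = -6.9, Var(D) = 368.64, SD(D) = 19.2

D = 2.4W + 7.5 is linear with a = 2.4, b = 7.5.
μ_D = a·μ_W + b = 2.4·(-6) + 7.5 = -6.9.
Var(W) = 8² = 64.
Var(D) = a²·Var(W) = 2.4²·64 = 368.64 (the additive constant 7.5 does not affect variance).
SD(D) = |a|·SD(W) = |2.4|·8 = 19.2.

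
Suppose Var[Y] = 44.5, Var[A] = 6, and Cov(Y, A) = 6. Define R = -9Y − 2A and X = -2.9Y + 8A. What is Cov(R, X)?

By bilinearity, Cov(R, X) = ac·Var[Y] + bd·Var[A] + (ad+bc)·Cov(Y, A), with a=-9, b=-2, c=-2.9, d=8.
ac·Var[Y] = (-9)·(-2.9)·44.5 = 1161.45
bd·Var[A] = (-2)·8·6 = -96
(ad+bc)·Cov(Y, A) = (-66.2)·6 = -397.2
Cov(R, X) = 1161.45 + (-96) + (-397.2) = 668.25.

Cov(R, X) = 668.25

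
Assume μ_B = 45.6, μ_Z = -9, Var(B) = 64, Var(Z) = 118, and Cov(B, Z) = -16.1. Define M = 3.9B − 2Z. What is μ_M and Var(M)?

μ_M = 3.9·μ_B + (-2)·μ_Z = 3.9·45.6 + (-2)·(-9) = 195.84.
Var(M) = a²·Var(B) + b²·Var(Z) + 2ab·Cov(B, Z) with a = 3.9, b = -2.
= 3.9²·64 + (-2)²·118 + 2·3.9·(-2)·(-16.1)
= 973.44 + 472 + 251.16 = 1696.6.

μ_M = 195.84, Var(M) = 1696.6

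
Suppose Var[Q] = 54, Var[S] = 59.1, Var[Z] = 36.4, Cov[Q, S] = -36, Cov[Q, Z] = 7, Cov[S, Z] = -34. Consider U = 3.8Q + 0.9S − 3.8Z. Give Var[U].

Var[U] = 1137.407

Var[U] = a²·Var[Q] + b²·Var[S] + c²·Var[Z] + 2ab·Cov[Q, S] + 2ac·Cov[Q, Z] + 2bc·Cov[S, Z], with a = 3.8, b = 0.9, c = -3.8.
= 779.76 + 47.871 + 525.616 + (-246.24) + (-202.16) + 232.56
= 1137.407.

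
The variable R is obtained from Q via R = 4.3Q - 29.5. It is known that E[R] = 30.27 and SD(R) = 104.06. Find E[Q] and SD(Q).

From R = 4.3Q - 29.5: E[R] = a·E[Q] + b, so E[Q] = (E[R] − b)/a = (30.27 − (-29.5))/4.3 = 13.9.
SD(R) = |a|·SD(Q), so SD(Q) = 104.06/|4.3| = 24.2.

E[Q] = 13.9, SD(Q) = 24.2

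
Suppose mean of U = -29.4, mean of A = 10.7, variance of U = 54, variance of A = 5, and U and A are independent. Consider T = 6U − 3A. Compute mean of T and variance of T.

mean of T = -208.5, variance of T = 1989

mean of T = 6·mean of U + (-3)·mean of A = 6·(-29.4) + (-3)·10.7 = -208.5.
variance of T = a²·variance of U + b²·variance of A + 2ab·covariance of U and A with a = 6, b = -3.
Independence gives covariance of U and A = 0.
= 6²·54 + (-3)²·5 + 2·6·(-3)·0
= 1944 + 45 + 0 = 1989.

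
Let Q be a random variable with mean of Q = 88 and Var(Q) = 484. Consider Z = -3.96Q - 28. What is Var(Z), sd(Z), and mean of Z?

Z = -3.96Q - 28 is linear with a = -3.96, b = -28.
Var(Z) = a²·Var(Q) = (-3.96)²·484 = 7589.8944 (the additive constant -28 does not affect variance).
sd(Q) = √484 = 22.
sd(Z) = |a|·sd(Q) = |-3.96|·22 = 87.12.
mean of Z = a·mean of Q + b = (-3.96)·88 + (-28) = -376.48.

Var(Z) = 7589.8944, sd(Z) = 87.12, mean of Z = -376.48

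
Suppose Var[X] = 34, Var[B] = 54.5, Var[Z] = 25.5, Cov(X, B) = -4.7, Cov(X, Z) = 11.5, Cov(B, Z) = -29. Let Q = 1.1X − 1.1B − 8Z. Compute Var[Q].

Var[Q] = 1037.659

Var[Q] = a²·Var[X] + b²·Var[B] + c²·Var[Z] + 2ab·Cov(X, B) + 2ac·Cov(X, Z) + 2bc·Cov(B, Z), with a = 1.1, b = -1.1, c = -8.
= 41.14 + 65.945 + 1632 + 11.374 + (-202.4) + (-510.4)
= 1037.659.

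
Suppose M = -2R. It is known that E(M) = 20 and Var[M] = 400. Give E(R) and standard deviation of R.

From M = -2R: E(M) = a·E(R) + b, so E(R) = (E(M) − b)/a = (20 − 0)/(-2) = -10.
standard deviation of M = √400 = 20.
standard deviation of M = |a|·standard deviation of R, so standard deviation of R = 20/|-2| = 10.

E(R) = -10, standard deviation of R = 10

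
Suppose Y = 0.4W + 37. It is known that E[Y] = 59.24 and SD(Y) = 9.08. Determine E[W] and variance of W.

E[W] = 55.6, variance of W = 515.29

From Y = 0.4W + 37: E[Y] = a·E[W] + b, so E[W] = (E[Y] − b)/a = (59.24 − 37)/0.4 = 55.6.
variance of Y = 9.08² = 82.4464.
variance of Y = a²·variance of W, so variance of W = 82.4464/0.4² = 515.29.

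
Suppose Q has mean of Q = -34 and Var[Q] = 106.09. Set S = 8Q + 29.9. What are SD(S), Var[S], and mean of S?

SD(S) = 82.4, Var[S] = 6789.76, mean of S = -242.1

S = 8Q + 29.9 is linear with a = 8, b = 29.9.
SD(Q) = √106.09 = 10.3.
SD(S) = |a|·SD(Q) = |8|·10.3 = 82.4.
Var[S] = a²·Var[Q] = 8²·106.09 = 6789.76 (the additive constant 29.9 does not affect variance).
mean of S = a·mean of Q + b = 8·(-34) + 29.9 = -242.1.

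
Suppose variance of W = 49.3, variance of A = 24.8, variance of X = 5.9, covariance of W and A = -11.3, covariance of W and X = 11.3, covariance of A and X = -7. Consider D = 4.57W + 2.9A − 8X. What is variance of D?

variance of D = 814.81977

variance of D = a²·variance of W + b²·variance of A + c²·variance of X + 2ab·covariance of W and A + 2ac·covariance of W and X + 2bc·covariance of A and X, with a = 4.57, b = 2.9, c = -8.
= 1029.62557 + 208.568 + 377.6 + (-299.5178) + (-826.256) + 324.8
= 814.81977.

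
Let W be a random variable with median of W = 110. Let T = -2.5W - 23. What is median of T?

A linear map preserves order up to sign, so median of T = a·median of W + b = (-2.5)·110 + (-23) = -298.

median of T = -298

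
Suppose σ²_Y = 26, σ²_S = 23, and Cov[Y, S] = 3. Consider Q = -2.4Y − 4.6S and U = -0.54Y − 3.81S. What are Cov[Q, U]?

By bilinearity, Cov[Q, U] = ac·σ²_Y + bd·σ²_S + (ad+bc)·Cov[Y, S], with a=-2.4, b=-4.6, c=-0.54, d=-3.81.
ac·σ²_Y = (-2.4)·(-0.54)·26 = 33.696
bd·σ²_S = (-4.6)·(-3.81)·23 = 403.098
(ad+bc)·Cov[Y, S] = (11.628)·3 = 34.884
Cov[Q, U] = 33.696 + 403.098 + 34.884 = 471.678.

Cov[Q, U] = 471.678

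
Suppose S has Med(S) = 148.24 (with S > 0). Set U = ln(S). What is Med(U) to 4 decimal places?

ln(S) is monotone on this domain, so Med(U) = ln(148.24) ≈ 4.9988.

Med(U) = 4.9988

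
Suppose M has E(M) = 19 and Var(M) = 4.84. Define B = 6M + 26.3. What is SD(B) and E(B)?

SD(B) = 13.2, E(B) = 140.3

B = 6M + 26.3 is linear with a = 6, b = 26.3.
SD(M) = √4.84 = 2.2.
SD(B) = |a|·SD(M) = |6|·2.2 = 13.2.
E(B) = a·E(M) + b = 6·19 + 26.3 = 140.3.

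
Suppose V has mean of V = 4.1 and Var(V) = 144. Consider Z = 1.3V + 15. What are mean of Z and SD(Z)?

mean of Z = 20.33, SD(Z) = 15.6

Z = 1.3V + 15 is linear with a = 1.3, b = 15.
mean of Z = a·mean of V + b = 1.3·4.1 + 15 = 20.33.
SD(V) = √144 = 12.
SD(Z) = |a|·SD(V) = |1.3|·12 = 15.6.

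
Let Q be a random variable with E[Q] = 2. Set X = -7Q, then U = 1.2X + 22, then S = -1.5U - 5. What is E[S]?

E[X] = (-7)·2 = -14.
E[U] = 1.2·(-14) + 22 = 5.2.
E[S] = (-1.5)·5.2 + (-5) = -12.8.

E[S] = -12.8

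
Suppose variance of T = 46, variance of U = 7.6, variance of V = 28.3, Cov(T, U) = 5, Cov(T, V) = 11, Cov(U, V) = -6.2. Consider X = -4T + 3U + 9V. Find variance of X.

variance of X = 1849.9

variance of X = a²·variance of T + b²·variance of U + c²·variance of V + 2ab·Cov(T, U) + 2ac·Cov(T, V) + 2bc·Cov(U, V), with a = -4, b = 3, c = 9.
= 736 + 68.4 + 2292.3 + (-120) + (-792) + (-334.8)
= 1849.9.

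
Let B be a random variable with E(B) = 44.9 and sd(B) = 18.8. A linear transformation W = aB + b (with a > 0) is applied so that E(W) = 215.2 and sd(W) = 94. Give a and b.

a = 5, b = -9.3

sd(W) = a·sd(B) (a > 0), so a = 94/18.8 = 5.
E(W) = a·E(B) + b, so b = 215.2 − 5·44.9 = -9.3.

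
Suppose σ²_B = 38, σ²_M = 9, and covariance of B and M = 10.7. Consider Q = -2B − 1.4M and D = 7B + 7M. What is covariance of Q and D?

By bilinearity, covariance of Q and D = ac·σ²_B + bd·σ²_M + (ad+bc)·covariance of B and M, with a=-2, b=-1.4, c=7, d=7.
ac·σ²_B = (-2)·7·38 = -532
bd·σ²_M = (-1.4)·7·9 = -88.2
(ad+bc)·covariance of B and M = (-23.8)·10.7 = -254.66
covariance of Q and D = -532 + (-88.2) + (-254.66) = -874.86.

covariance of Q and D = -874.86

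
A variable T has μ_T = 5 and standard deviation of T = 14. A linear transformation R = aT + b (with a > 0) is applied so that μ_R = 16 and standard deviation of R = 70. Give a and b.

standard deviation of R = a·standard deviation of T (a > 0), so a = 70/14 = 5.
μ_R = a·μ_T + b, so b = 16 − 5·5 = -9.

a = 5, b = -9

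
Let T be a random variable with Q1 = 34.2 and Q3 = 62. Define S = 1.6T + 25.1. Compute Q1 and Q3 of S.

a = 1.6 > 0: Q1(S) = a·Q1(T)+b = 79.82, Q3(S) = a·Q3(T)+b = 124.3.

Q1(S) = 79.82, Q3(S) = 124.3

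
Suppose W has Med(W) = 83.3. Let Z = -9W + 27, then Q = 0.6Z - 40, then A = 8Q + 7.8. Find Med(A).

Med(Z) = (-9)·83.3 + 27 = -722.7.
Med(Q) = 0.6·(-722.7) + (-40) = -473.62.
Med(A) = 8·(-473.62) + 7.8 = -3781.16.

Med(A) = -3781.16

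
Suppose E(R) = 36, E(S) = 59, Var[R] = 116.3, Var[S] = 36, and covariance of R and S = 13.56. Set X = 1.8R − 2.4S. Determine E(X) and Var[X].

E(X) = -76.8, Var[X] = 467.0136

E(X) = 1.8·E(R) + (-2.4)·E(S) = 1.8·36 + (-2.4)·59 = -76.8.
Var[X] = a²·Var[R] + b²·Var[S] + 2ab·covariance of R and S with a = 1.8, b = -2.4.
= 1.8²·116.3 + (-2.4)²·36 + 2·1.8·(-2.4)·13.56
= 376.812 + 207.36 + (-117.1584) = 467.0136.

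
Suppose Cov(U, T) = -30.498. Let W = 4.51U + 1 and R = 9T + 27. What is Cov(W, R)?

Cov(W, R) = a·c·Cov(U, T) = 4.51·9·(-30.498) = -1237.91382. Additive constants drop out.

Cov(W, R) = -1237.91382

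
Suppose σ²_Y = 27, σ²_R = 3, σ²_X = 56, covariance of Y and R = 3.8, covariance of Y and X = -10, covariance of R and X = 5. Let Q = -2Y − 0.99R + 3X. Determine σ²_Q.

σ²_Q = 720.2883

σ²_Q = a²·σ²_Y + b²·σ²_R + c²·σ²_X + 2ab·covariance of Y and R + 2ac·covariance of Y and X + 2bc·covariance of R and X, with a = -2, b = -0.99, c = 3.
= 108 + 2.9403 + 504 + 15.048 + 120 + (-29.7)
= 720.2883.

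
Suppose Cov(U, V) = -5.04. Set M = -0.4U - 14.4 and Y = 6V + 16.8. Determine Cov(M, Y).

Cov(M, Y) = a·c·Cov(U, V) = (-0.4)·6·(-5.04) = 12.096. Additive constants drop out.

Cov(M, Y) = 12.096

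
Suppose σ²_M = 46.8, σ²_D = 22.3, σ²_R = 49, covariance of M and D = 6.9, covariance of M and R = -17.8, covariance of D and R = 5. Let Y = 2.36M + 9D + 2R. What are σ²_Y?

σ²_Y = a²·σ²_M + b²·σ²_D + c²·σ²_R + 2ab·covariance of M and D + 2ac·covariance of M and R + 2bc·covariance of D and R, with a = 2.36, b = 9, c = 2.
= 260.65728 + 1806.3 + 196 + 293.112 + (-168.032) + 180
= 2568.03728.

σ²_Y = 2568.03728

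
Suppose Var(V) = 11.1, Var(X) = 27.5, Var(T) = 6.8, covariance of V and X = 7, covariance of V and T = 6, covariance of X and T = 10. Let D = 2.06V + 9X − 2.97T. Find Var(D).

Var(D) = a²·Var(V) + b²·Var(X) + c²·Var(T) + 2ab·covariance of V and X + 2ac·covariance of V and T + 2bc·covariance of X and T, with a = 2.06, b = 9, c = -2.97.
= 47.10396 + 2227.5 + 59.98212 + 259.56 + (-73.4184) + (-534.6)
= 1986.12768.

Var(D) = 1986.12768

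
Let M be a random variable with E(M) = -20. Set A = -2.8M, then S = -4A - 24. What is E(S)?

E(A) = (-2.8)·(-20) = 56.
E(S) = (-4)·56 + (-24) = -248.

E(S) = -248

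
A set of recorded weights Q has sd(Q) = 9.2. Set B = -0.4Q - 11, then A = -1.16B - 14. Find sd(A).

sd(A) = 4.2688

sd(B) = |-0.4|·9.2 = 3.68.
sd(A) = |-1.16|·3.68 = 4.2688.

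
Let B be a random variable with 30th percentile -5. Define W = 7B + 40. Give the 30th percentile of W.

30th percentile of W = 5

Since a = 7 > 0 the transformation is increasing, so the 30th percentile of W = a·(P_{30} of B) + b = 7·(-5) + 40 = 5.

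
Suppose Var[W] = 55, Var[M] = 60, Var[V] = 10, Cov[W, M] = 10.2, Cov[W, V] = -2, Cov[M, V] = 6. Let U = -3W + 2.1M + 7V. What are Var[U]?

Var[U] = 1381.48

Var[U] = a²·Var[W] + b²·Var[M] + c²·Var[V] + 2ab·Cov[W, M] + 2ac·Cov[W, V] + 2bc·Cov[M, V], with a = -3, b = 2.1, c = 7.
= 495 + 264.6 + 490 + (-128.52) + 84 + 176.4
= 1381.48.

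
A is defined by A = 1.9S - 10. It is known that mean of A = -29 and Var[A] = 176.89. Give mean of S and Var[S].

mean of S = -10, Var[S] = 49

From A = 1.9S - 10: mean of A = a·mean of S + b, so mean of S = (mean of A − b)/a = (-29 − (-10))/1.9 = -10.
Var[A] = a²·Var[S], so Var[S] = 176.89/1.9² = 49.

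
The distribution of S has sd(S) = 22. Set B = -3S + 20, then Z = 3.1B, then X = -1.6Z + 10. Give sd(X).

sd(X) = 327.36

sd(B) = |-3|·22 = 66.
sd(Z) = |3.1|·66 = 204.6.
sd(X) = |-1.6|·204.6 = 327.36.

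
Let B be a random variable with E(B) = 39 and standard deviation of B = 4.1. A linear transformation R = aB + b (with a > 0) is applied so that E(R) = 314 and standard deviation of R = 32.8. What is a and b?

standard deviation of R = a·standard deviation of B (a > 0), so a = 32.8/4.1 = 8.
E(R) = a·E(B) + b, so b = 314 − 8·39 = 2.

a = 8, b = 2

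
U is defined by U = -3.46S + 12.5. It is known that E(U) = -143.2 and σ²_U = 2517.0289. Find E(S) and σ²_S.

E(S) = 45, σ²_S = 210.25

From U = -3.46S + 12.5: E(U) = a·E(S) + b, so E(S) = (E(U) − b)/a = (-143.2 − 12.5)/(-3.46) = 45.
σ²_U = a²·σ²_S, so σ²_S = 2517.0289/(-3.46)² = 210.25.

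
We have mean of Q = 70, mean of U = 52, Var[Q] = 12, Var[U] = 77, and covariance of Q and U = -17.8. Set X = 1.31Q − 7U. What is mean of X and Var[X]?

mean of X = 1.31·mean of Q + (-7)·mean of U = 1.31·70 + (-7)·52 = -272.3.
Var[X] = a²·Var[Q] + b²·Var[U] + 2ab·covariance of Q and U with a = 1.31, b = -7.
= 1.31²·12 + (-7)²·77 + 2·1.31·(-7)·(-17.8)
= 20.5932 + 3773 + 326.452 = 4120.0452.

mean of X = -272.3, Var[X] = 4120.0452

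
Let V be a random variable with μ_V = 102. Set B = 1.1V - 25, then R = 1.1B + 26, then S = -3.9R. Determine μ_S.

μ_B = 1.1·102 + (-25) = 87.2.
μ_R = 1.1·87.2 + 26 = 121.92.
μ_S = (-3.9)·121.92 = -475.488.

μ_S = -475.488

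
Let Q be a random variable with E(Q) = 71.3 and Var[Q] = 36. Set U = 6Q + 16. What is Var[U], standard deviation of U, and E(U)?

Var[U] = 1296, standard deviation of U = 36, E(U) = 443.8

U = 6Q + 16 is linear with a = 6, b = 16.
Var[U] = a²·Var[Q] = 6²·36 = 1296 (the additive constant 16 does not affect variance).
standard deviation of Q = √36 = 6.
standard deviation of U = |a|·standard deviation of Q = |6|·6 = 36.
E(U) = a·E(Q) + b = 6·71.3 + 16 = 443.8.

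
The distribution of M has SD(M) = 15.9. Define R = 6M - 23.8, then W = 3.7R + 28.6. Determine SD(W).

SD(W) = 352.98

SD(R) = |6|·15.9 = 95.4.
SD(W) = |3.7|·95.4 = 352.98.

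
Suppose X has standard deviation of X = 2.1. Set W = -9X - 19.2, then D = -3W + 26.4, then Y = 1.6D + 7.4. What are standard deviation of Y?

standard deviation of W = |-9|·2.1 = 18.9.
standard deviation of D = |-3|·18.9 = 56.7.
standard deviation of Y = |1.6|·56.7 = 90.72.

standard deviation of Y = 90.72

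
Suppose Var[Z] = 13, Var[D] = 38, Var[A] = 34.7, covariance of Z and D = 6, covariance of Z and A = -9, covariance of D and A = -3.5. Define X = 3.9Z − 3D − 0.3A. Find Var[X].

Var[X] = a²·Var[Z] + b²·Var[D] + c²·Var[A] + 2ab·covariance of Z and D + 2ac·covariance of Z and A + 2bc·covariance of D and A, with a = 3.9, b = -3, c = -0.3.
= 197.73 + 342 + 3.123 + (-140.4) + 21.06 + (-6.3)
= 417.213.

Var[X] = 417.213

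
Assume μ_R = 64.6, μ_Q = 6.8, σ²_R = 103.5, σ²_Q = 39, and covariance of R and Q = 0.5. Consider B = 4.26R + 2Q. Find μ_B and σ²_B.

μ_B = 4.26·μ_R + 2·μ_Q = 4.26·64.6 + 2·6.8 = 288.796.
σ²_B = a²·σ²_R + b²·σ²_Q + 2ab·covariance of R and Q with a = 4.26, b = 2.
= 4.26²·103.5 + 2²·39 + 2·4.26·2·0.5
= 1878.2766 + 156 + 8.52 = 2042.7966.

μ_B = 288.796, σ²_B = 2042.7966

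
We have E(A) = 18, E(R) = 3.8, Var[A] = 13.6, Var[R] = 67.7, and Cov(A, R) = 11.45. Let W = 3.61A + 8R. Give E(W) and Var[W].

E(W) = 3.61·E(A) + 8·E(R) = 3.61·18 + 8·3.8 = 95.38.
Var[W] = a²·Var[A] + b²·Var[R] + 2ab·Cov(A, R) with a = 3.61, b = 8.
= 3.61²·13.6 + 8²·67.7 + 2·3.61·8·11.45
= 177.23656 + 4332.8 + 661.352 = 5171.38856.

E(W) = 95.38, Var[W] = 5171.38856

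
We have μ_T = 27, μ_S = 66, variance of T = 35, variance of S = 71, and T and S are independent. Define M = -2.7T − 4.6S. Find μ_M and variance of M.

μ_M = (-2.7)·μ_T + (-4.6)·μ_S = (-2.7)·27 + (-4.6)·66 = -376.5.
variance of M = a²·variance of T + b²·variance of S + 2ab·Cov(T, S) with a = -2.7, b = -4.6.
Independence gives Cov(T, S) = 0.
= (-2.7)²·35 + (-4.6)²·71 + 2·(-2.7)·(-4.6)·0
= 255.15 + 1502.36 + 0 = 1757.51.

μ_M = -376.5, variance of M = 1757.51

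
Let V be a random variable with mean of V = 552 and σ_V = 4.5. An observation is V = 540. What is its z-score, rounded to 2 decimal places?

z = -2.67

z = (V − mean of V) / σ_V = (540 − 552) / 4.5 ≈ -2.67.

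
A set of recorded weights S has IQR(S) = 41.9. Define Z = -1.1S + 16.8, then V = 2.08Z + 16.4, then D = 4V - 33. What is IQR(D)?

IQR(Z) = |-1.1|·41.9 = 46.09.
IQR(V) = |2.08|·46.09 = 95.8672.
IQR(D) = |4|·95.8672 = 383.4688.

IQR(D) = 383.4688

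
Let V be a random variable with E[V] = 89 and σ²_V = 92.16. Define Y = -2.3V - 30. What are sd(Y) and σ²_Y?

sd(Y) = 22.08, σ²_Y = 487.5264

Y = -2.3V - 30 is linear with a = -2.3, b = -30.
sd(V) = √92.16 = 9.6.
sd(Y) = |a|·sd(V) = |-2.3|·9.6 = 22.08.
σ²_Y = a²·σ²_V = (-2.3)²·92.16 = 487.5264 (the additive constant -30 does not affect variance).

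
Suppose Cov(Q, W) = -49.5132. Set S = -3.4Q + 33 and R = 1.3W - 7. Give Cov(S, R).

Cov(S, R) = a·c·Cov(Q, W) = (-3.4)·1.3·(-49.5132) = 218.848344. Additive constants drop out.

Cov(S, R) = 218.848344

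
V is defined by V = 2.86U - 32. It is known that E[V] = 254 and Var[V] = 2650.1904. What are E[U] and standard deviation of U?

From V = 2.86U - 32: E[V] = a·E[U] + b, so E[U] = (E[V] − b)/a = (254 − (-32))/2.86 = 100.
standard deviation of V = √2650.1904 = 51.48.
standard deviation of V = |a|·standard deviation of U, so standard deviation of U = 51.48/|2.86| = 18.

E[U] = 100, standard deviation of U = 18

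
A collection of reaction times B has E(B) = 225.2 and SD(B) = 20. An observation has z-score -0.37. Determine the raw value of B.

B = 217.8

B = E(B) + z·SD(B) = 225.2 + (-0.37)·20 = 217.8.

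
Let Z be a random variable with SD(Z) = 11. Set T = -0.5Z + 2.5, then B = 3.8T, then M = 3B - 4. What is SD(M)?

SD(M) = 62.7

SD(T) = |-0.5|·11 = 5.5.
SD(B) = |3.8|·5.5 = 20.9.
SD(M) = |3|·20.9 = 62.7.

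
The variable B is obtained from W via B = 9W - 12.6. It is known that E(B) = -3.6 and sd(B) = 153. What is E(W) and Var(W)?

E(W) = 1, Var(W) = 289

From B = 9W - 12.6: E(B) = a·E(W) + b, so E(W) = (E(B) − b)/a = (-3.6 − (-12.6))/9 = 1.
Var(B) = 153² = 23409.
Var(B) = a²·Var(W), so Var(W) = 23409/9² = 289.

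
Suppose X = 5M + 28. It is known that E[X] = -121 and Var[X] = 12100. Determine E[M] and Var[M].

E[M] = -29.8, Var[M] = 484

From X = 5M + 28: E[X] = a·E[M] + b, so E[M] = (E[X] − b)/a = (-121 − 28)/5 = -29.8.
Var[X] = a²·Var[M], so Var[M] = 12100/5² = 484.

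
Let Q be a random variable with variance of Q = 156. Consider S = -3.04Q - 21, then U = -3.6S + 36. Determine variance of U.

variance of U = 18684.297216

variance of S = (-3.04)²·156 = 1441.6896.
variance of U = (-3.6)²·1441.6896 = 18684.297216.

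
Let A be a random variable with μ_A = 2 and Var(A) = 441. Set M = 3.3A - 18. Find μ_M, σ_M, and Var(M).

M = 3.3A - 18 is linear with a = 3.3, b = -18.
μ_M = a·μ_A + b = 3.3·2 + (-18) = -11.4.
σ_A = √441 = 21.
σ_M = |a|·σ_A = |3.3|·21 = 69.3.
Var(M) = a²·Var(A) = 3.3²·441 = 4802.49 (the additive constant -18 does not affect variance).

μ_M = -11.4, σ_M = 69.3, Var(M) = 4802.49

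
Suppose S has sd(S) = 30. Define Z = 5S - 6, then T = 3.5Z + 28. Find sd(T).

sd(T) = 525

sd(Z) = |5|·30 = 150.
sd(T) = |3.5|·150 = 525.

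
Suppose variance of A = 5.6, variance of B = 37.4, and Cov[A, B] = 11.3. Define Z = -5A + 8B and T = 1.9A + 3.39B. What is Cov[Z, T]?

By bilinearity, Cov[Z, T] = ac·variance of A + bd·variance of B + (ad+bc)·Cov[A, B], with a=-5, b=8, c=1.9, d=3.39.
ac·variance of A = (-5)·1.9·5.6 = -53.2
bd·variance of B = 8·3.39·37.4 = 1014.288
(ad+bc)·Cov[A, B] = (-1.75)·11.3 = -19.775
Cov[Z, T] = -53.2 + 1014.288 + (-19.775) = 941.313.

Cov[Z, T] = 941.313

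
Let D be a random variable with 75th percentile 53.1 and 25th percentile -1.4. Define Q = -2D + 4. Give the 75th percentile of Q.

Since a = -2 < 0 the transformation is decreasing, reversing order: the 75th percentile of Q corresponds to the 25th percentile of D.
So P_{75}(Q) = a·P_{25}(D) + b = (-2)·(-1.4) + 4 = 6.8.

75th percentile of Q = 6.8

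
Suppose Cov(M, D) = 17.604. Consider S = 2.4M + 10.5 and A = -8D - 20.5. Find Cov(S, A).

Cov(S, A) = a·c·Cov(M, D) = 2.4·(-8)·17.604 = -337.9968. Additive constants drop out.

Cov(S, A) = -337.9968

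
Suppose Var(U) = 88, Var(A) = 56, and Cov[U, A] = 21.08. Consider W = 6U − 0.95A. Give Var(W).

Var(W) = a²·Var(U) + b²·Var(A) + 2ab·Cov[U, A] with a = 6, b = -0.95.
= 6²·88 + (-0.95)²·56 + 2·6·(-0.95)·21.08
= 3168 + 50.54 + (-240.312) = 2978.228.

Var(W) = 2978.228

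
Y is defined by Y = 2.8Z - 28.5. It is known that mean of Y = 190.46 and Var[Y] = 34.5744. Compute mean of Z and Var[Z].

From Y = 2.8Z - 28.5: mean of Y = a·mean of Z + b, so mean of Z = (mean of Y − b)/a = (190.46 − (-28.5))/2.8 = 78.2.
Var[Y] = a²·Var[Z], so Var[Z] = 34.5744/2.8² = 4.41.

mean of Z = 78.2, Var[Z] = 4.41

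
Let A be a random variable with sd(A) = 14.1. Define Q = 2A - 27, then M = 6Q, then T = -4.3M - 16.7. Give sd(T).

sd(Q) = |2|·14.1 = 28.2.
sd(M) = |6|·28.2 = 169.2.
sd(T) = |-4.3|·169.2 = 727.56.

sd(T) = 727.56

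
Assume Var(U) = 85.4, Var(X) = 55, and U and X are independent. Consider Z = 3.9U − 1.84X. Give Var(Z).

Var(Z) = a²·Var(U) + b²·Var(X) + 2ab·Cov(U, X) with a = 3.9, b = -1.84.
Independence gives Cov(U, X) = 0.
= 3.9²·85.4 + (-1.84)²·55 + 2·3.9·(-1.84)·0
= 1298.934 + 186.208 + 0 = 1485.142.

Var(Z) = 1485.142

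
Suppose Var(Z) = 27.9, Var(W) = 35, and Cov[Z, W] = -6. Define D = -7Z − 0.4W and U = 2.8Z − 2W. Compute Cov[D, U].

Cov[D, U] = -596.12

By bilinearity, Cov[D, U] = ac·Var(Z) + bd·Var(W) + (ad+bc)·Cov[Z, W], with a=-7, b=-0.4, c=2.8, d=-2.
ac·Var(Z) = (-7)·2.8·27.9 = -546.84
bd·Var(W) = (-0.4)·(-2)·35 = 28
(ad+bc)·Cov[Z, W] = (12.88)·(-6) = -77.28
Cov[D, U] = -546.84 + 28 + (-77.28) = -596.12.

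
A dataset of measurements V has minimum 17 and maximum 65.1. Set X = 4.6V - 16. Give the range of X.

Range(X) = 221.26

Range of V = 65.1 − 17 = 48.1.
Range(X) = |a|·Range(V) = |4.6|·48.1 = 221.26.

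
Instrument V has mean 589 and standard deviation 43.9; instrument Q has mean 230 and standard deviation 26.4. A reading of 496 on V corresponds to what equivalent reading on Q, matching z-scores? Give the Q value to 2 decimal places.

Q = 174.07

z = (496 − 589)/43.9 ≈ -2.1185.
Q = 230 + z·26.4 = 230 + (496 − 589)·26.4/43.9 ≈ 174.07.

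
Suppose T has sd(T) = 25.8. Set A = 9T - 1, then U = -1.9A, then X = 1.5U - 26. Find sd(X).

sd(X) = 661.77

sd(A) = |9|·25.8 = 232.2.
sd(U) = |-1.9|·232.2 = 441.18.
sd(X) = |1.5|·441.18 = 661.77.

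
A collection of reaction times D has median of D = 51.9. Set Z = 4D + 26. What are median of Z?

median of Z = 233.6

A linear map preserves order up to sign, so median of Z = a·median of D + b = 4·51.9 + 26 = 233.6.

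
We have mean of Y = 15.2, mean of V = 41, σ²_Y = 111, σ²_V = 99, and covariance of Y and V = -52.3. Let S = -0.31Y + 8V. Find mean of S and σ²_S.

mean of S = (-0.31)·mean of Y + 8·mean of V = (-0.31)·15.2 + 8·41 = 323.288.
σ²_S = a²·σ²_Y + b²·σ²_V + 2ab·covariance of Y and V with a = -0.31, b = 8.
= (-0.31)²·111 + 8²·99 + 2·(-0.31)·8·(-52.3)
= 10.6671 + 6336 + 259.408 = 6606.0751.

mean of S = 323.288, σ²_S = 6606.0751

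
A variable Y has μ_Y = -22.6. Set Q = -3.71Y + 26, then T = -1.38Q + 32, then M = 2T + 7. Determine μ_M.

μ_M = -232.17496

μ_Q = (-3.71)·(-22.6) + 26 = 109.846.
μ_T = (-1.38)·109.846 + 32 = -119.58748.
μ_M = 2·(-119.58748) + 7 = -232.17496.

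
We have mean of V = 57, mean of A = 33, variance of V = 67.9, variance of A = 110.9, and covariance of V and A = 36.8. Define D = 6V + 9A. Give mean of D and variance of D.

mean of D = 639, variance of D = 15401.7

mean of D = 6·mean of V + 9·mean of A = 6·57 + 9·33 = 639.
variance of D = a²·variance of V + b²·variance of A + 2ab·covariance of V and A with a = 6, b = 9.
= 6²·67.9 + 9²·110.9 + 2·6·9·36.8
= 2444.4 + 8982.9 + 3974.4 = 15401.7.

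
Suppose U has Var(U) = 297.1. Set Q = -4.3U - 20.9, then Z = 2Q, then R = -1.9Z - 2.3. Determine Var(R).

Var(R) = 79324.39276

Var(Q) = (-4.3)²·297.1 = 5493.379.
Var(Z) = 2²·5493.379 = 21973.516.
Var(R) = (-1.9)²·21973.516 = 79324.39276.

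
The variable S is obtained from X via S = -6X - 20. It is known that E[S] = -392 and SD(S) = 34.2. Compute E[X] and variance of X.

E[X] = 62, variance of X = 32.49

From S = -6X - 20: E[S] = a·E[X] + b, so E[X] = (E[S] − b)/a = (-392 − (-20))/(-6) = 62.
variance of S = 34.2² = 1169.64.
variance of S = a²·variance of X, so variance of X = 1169.64/(-6)² = 32.49.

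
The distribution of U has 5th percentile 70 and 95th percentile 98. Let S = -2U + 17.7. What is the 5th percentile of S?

Since a = -2 < 0 the transformation is decreasing, reversing order: the 5th percentile of S corresponds to the 95th percentile of U.
So P_{5}(S) = a·P_{95}(U) + b = (-2)·98 + 17.7 = -178.3.

5th percentile of S = -178.3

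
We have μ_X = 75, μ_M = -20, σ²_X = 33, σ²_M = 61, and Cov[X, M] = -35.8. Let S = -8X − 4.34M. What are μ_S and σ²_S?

μ_S = -513.2, σ²_S = 775.0196

μ_S = (-8)·μ_X + (-4.34)·μ_M = (-8)·75 + (-4.34)·(-20) = -513.2.
σ²_S = a²·σ²_X + b²·σ²_M + 2ab·Cov[X, M] with a = -8, b = -4.34.
= (-8)²·33 + (-4.34)²·61 + 2·(-8)·(-4.34)·(-35.8)
= 2112 + 1148.9716 + (-2485.952) = 775.0196.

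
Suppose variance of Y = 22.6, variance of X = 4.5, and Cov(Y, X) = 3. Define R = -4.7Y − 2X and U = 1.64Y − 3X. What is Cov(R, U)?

By bilinearity, Cov(R, U) = ac·variance of Y + bd·variance of X + (ad+bc)·Cov(Y, X), with a=-4.7, b=-2, c=1.64, d=-3.
ac·variance of Y = (-4.7)·1.64·22.6 = -174.2008
bd·variance of X = (-2)·(-3)·4.5 = 27
(ad+bc)·Cov(Y, X) = (10.82)·3 = 32.46
Cov(R, U) = -174.2008 + 27 + 32.46 = -114.7408.

Cov(R, U) = -114.7408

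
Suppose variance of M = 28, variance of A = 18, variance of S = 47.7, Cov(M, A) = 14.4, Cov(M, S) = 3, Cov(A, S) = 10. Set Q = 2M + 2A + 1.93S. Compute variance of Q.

variance of Q = 577.23773

variance of Q = a²·variance of M + b²·variance of A + c²·variance of S + 2ab·Cov(M, A) + 2ac·Cov(M, S) + 2bc·Cov(A, S), with a = 2, b = 2, c = 1.93.
= 112 + 72 + 177.67773 + 115.2 + 23.16 + 77.2
= 577.23773.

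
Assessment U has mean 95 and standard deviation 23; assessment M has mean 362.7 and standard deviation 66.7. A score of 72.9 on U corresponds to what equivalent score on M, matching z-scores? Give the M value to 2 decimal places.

z = (72.9 − 95)/23 ≈ -0.9609.
M = 362.7 + z·66.7 = 362.7 + (72.9 − 95)·66.7/23 = 298.61.

M = 298.61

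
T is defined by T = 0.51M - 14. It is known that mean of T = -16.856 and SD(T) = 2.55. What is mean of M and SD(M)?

mean of M = -5.6, SD(M) = 5

From T = 0.51M - 14: mean of T = a·mean of M + b, so mean of M = (mean of T − b)/a = (-16.856 − (-14))/0.51 = -5.6.
SD(T) = |a|·SD(M), so SD(M) = 2.55/|0.51| = 5.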